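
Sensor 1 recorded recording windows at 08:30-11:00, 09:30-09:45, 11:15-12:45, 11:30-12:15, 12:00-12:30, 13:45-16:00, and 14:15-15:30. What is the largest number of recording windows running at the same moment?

3

At 12:00, 3 of the intervals are simultaneously active.
No point has more.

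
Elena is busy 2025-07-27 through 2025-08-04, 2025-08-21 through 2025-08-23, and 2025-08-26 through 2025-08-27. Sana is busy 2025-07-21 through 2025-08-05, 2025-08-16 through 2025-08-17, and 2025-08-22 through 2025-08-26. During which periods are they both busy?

2025-07-27 through 2025-08-04 ∩ B → 2025-07-27 through 2025-08-04.
2025-08-21 through 2025-08-23 ∩ B → 2025-08-22 through 2025-08-23.
2025-08-26 through 2025-08-27 ∩ B → 2025-08-26 through 2025-08-26.

2025-07-27 through 2025-08-04, 2025-08-22 through 2025-08-23, 2025-08-26 through 2025-08-26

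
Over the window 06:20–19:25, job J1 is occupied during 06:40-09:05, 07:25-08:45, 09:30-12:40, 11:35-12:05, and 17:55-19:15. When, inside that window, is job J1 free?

After merging, the occupied span is 06:40-09:05, 09:30-12:40, 17:55-19:15.
Complement within 06:20-19:25: 06:20-06:40, 09:05-09:30, 12:40-17:55, 19:15-19:25.

06:20-06:40, 09:05-09:30, 12:40-17:55, 19:15-19:25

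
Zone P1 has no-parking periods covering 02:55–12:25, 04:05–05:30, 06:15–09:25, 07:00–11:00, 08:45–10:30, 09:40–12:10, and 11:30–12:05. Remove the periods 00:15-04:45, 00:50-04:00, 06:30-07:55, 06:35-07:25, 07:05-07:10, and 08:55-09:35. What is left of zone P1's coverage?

A, merged: 02:55-12:25.
B, merged: 00:15-04:45, 06:30-07:55, 08:55-09:35.
02:55-12:25 with B removed leaves 04:45-06:30, 07:55-08:55, 09:35-12:25.

04:45-06:30, 07:55-08:55, 09:35-12:25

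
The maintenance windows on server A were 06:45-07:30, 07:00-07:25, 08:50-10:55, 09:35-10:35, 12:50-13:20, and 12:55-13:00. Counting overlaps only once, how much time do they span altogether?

3 h 20 min

Merged: 06:45–07:30, 08:50–10:55, 12:50–13:20.
Lengths: 45 min + 2 h 5 min + 30 min = 3 h 20 min.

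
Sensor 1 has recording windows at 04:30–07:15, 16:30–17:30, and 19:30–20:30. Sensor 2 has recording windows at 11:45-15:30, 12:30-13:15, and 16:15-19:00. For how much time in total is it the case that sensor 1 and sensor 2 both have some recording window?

1 h

Second set merges to 11:45–15:30, 16:15–19:00.
A ∩ B = 16:30–17:30.
Total: 1 h.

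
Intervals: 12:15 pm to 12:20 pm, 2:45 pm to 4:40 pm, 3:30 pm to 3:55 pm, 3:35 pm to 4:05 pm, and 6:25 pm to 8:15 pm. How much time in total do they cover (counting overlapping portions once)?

3 h 50 min

Merged: 12:15 pm–12:20 pm, 2:45 pm–4:40 pm, 6:25 pm–8:15 pm.
Lengths: 5 min + 1 h 55 min + 1 h 50 min = 3 h 50 min.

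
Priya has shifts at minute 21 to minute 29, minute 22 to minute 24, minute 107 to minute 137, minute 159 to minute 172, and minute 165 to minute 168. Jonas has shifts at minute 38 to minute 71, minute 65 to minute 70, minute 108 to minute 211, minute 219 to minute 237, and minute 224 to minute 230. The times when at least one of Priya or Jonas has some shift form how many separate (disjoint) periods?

Merge the first list: minute 21 to minute 29, minute 107 to minute 137, minute 159 to minute 172.
Merge the second list: minute 38 to minute 71, minute 108 to minute 211, minute 219 to minute 237.
A ∪ B = minute 21 to minute 29, minute 38 to minute 71, minute 107 to minute 211, minute 219 to minute 237.
That is 4 disjoint pieces.

4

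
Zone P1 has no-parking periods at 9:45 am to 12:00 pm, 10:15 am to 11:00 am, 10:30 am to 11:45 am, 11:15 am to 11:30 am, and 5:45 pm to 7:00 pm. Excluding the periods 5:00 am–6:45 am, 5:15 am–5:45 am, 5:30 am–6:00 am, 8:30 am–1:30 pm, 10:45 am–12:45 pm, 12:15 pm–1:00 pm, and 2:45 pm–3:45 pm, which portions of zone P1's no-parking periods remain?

A, merged: 9:45 am-12:00 pm, 5:45 pm-7:00 pm.
B, merged: 5:00 am-6:45 am, 8:30 am-1:30 pm, 2:45 pm-3:45 pm.
9:45 am-12:00 pm lies entirely inside B → drops out.
5:45 pm-7:00 pm is untouched.

5:45 pm-7:00 pm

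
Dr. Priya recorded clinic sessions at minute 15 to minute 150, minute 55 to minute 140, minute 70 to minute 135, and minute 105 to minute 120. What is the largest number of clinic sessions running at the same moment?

Walk the sorted start/end points keeping a running depth.
The depth first hits 4 at minute 105.

4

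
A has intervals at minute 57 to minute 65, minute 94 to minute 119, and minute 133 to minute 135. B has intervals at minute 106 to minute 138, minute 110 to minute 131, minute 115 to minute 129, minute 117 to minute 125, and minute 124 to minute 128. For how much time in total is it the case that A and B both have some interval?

Second set merges to minute 106 to minute 138.
A ∩ B = minute 106 to minute 119, minute 133 to minute 135.
Total: 13 minutes + 2 minutes = 15 minutes.

15 minutes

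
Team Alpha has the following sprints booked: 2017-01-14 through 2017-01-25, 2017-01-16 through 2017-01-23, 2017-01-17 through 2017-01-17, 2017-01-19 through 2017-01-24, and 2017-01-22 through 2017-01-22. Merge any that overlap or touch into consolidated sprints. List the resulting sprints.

2017-01-16 through 2017-01-23 overlaps/touches 2017-01-14 through 2017-01-25 → extend to 2017-01-14 through 2017-01-25.
2017-01-17 through 2017-01-17 overlaps/touches 2017-01-14 through 2017-01-25 → extend to 2017-01-14 through 2017-01-25.
2017-01-19 through 2017-01-24 overlaps/touches 2017-01-14 through 2017-01-25 → extend to 2017-01-14 through 2017-01-25.
2017-01-22 through 2017-01-22 overlaps/touches 2017-01-14 through 2017-01-25 → extend to 2017-01-14 through 2017-01-25.

2017-01-14 through 2017-01-25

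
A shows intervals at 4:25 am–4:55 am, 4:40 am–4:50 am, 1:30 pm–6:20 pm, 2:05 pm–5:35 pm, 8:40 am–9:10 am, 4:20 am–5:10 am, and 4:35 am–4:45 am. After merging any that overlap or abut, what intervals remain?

Sort by start: 4:20 am–5:10 am, 4:25 am–4:55 am, 4:35 am–4:45 am, 4:40 am–4:50 am, 8:40 am–9:10 am, 1:30 pm–6:20 pm, 2:05 pm–5:35 pm.
4:25 am–4:55 am overlaps/touches 4:20 am–5:10 am → extend to 4:20 am–5:10 am.
4:35 am–4:45 am overlaps/touches 4:20 am–5:10 am → extend to 4:20 am–5:10 am.
4:40 am–4:50 am overlaps/touches 4:20 am–5:10 am → extend to 4:20 am–5:10 am.
8:40 am–9:10 am is disjoint → start new block.
1:30 pm–6:20 pm is disjoint → start new block.
2:05 pm–5:35 pm overlaps/touches 1:30 pm–6:20 pm → extend to 1:30 pm–6:20 pm.

4:20 am–5:10 am, 8:40 am–9:10 am, 1:30 pm–6:20 pm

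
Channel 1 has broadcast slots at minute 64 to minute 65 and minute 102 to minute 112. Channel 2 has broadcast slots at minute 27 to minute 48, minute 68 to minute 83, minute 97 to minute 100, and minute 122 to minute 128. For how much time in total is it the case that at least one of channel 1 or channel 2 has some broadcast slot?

56 minutes

A ∪ B = minute 27 to minute 48, minute 64 to minute 65, minute 68 to minute 83, minute 97 to minute 100, minute 102 to minute 112, minute 122 to minute 128.
Total: 21 minutes + 1 minute + 15 minutes + 3 minutes + 10 minutes + 6 minutes = 56 minutes.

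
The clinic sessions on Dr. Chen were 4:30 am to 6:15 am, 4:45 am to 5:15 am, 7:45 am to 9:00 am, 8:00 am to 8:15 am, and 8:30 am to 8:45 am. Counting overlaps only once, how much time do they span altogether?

Merged: 4:30 am-6:15 am, 7:45 am-9:00 am.
Lengths: 1 h 45 min + 1 h 15 min = 3 h.

3 h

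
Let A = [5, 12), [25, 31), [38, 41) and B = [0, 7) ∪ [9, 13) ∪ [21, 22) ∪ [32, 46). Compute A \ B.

[5, 12) minus B → [7, 9).
[25, 31): no B overlap → unchanged.
[38, 41): fully covered by B → removed.

[7, 9) ∪ [25, 31)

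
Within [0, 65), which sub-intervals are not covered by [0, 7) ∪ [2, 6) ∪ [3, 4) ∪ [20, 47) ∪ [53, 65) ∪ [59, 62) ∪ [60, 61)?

[7, 20) ∪ [47, 53)

The merged coverage is [0, 7), [20, 47), [53, 65).
Gaps within [0, 65): [7, 20), [47, 53).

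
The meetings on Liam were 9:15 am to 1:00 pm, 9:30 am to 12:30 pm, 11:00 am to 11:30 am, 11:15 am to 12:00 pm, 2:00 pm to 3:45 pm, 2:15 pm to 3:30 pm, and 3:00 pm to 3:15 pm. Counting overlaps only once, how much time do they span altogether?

5 h 30 min

Merged: 9:15 am-1:00 pm, 2:00 pm-3:45 pm.
Lengths: 3 h 45 min + 1 h 45 min = 5 h 30 min.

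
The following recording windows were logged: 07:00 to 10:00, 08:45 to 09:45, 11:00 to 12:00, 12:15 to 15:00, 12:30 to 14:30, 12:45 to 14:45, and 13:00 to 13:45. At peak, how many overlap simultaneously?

4

At 13:00, 4 of the intervals are simultaneously active.
No point has more.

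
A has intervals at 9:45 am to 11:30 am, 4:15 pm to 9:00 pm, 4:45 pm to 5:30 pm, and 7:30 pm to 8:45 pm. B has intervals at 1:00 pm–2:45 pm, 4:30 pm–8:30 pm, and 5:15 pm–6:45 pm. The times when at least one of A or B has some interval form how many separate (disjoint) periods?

3

A, merged: 9:45 am-11:30 am, 4:15 pm-9:00 pm.
B, merged: 1:00 pm-2:45 pm, 4:30 pm-8:30 pm.
A ∪ B = 9:45 am-11:30 am, 1:00 pm-2:45 pm, 4:15 pm-9:00 pm.
That is 3 disjoint pieces.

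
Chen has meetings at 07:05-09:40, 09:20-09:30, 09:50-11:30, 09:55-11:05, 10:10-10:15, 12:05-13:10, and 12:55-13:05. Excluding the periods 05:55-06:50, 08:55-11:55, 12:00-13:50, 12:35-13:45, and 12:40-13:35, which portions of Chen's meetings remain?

07:05-08:55

A, merged: 07:05-09:40, 09:50-11:30, 12:05-13:10.
B, merged: 05:55-06:50, 08:55-11:55, 12:00-13:50.
07:05-09:40 minus B → 07:05-08:55.
09:50-11:30: fully covered by B → removed.
12:05-13:10: fully covered by B → removed.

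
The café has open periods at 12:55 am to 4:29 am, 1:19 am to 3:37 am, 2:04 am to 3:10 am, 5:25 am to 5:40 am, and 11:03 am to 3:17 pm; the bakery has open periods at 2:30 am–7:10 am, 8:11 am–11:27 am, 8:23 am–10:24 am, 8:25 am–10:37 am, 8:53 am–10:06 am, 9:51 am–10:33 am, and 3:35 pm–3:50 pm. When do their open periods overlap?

First set merges to 12:55 am-4:29 am, 5:25 am-5:40 am, 11:03 am-3:17 pm.
Second set merges to 2:30 am-7:10 am, 8:11 am-11:27 am, 3:35 pm-3:50 pm.
12:55 am-4:29 am meets the second set on 2:30 am-4:29 am.
5:25 am-5:40 am meets the second set on 5:25 am-5:40 am.
11:03 am-3:17 pm meets the second set on 11:03 am-11:27 am.

2:30 am-4:29 am, 5:25 am-5:40 am, 11:03 am-11:27 am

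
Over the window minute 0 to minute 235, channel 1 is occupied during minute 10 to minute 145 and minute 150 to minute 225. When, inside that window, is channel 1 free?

minute 0 to minute 10, minute 145 to minute 150, minute 225 to minute 235

After merging, the occupied span is minute 10 to minute 145, minute 150 to minute 225.
Gaps within minute 0 to minute 235: minute 0 to minute 10, minute 145 to minute 150, minute 225 to minute 235.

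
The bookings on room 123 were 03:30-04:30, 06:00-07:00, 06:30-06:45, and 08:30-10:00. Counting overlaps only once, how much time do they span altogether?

3 h 30 min

Merged: 03:30–04:30, 06:00–07:00, 08:30–10:00.
Lengths: 1 h + 1 h + 1 h 30 min = 3 h 30 min.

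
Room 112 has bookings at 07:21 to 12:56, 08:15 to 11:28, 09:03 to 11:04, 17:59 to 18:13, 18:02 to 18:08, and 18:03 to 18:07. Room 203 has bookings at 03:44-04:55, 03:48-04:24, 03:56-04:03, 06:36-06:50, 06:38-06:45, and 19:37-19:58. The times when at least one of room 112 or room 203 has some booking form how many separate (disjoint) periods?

First set merges to 07:21-12:56, 17:59-18:13.
Second set merges to 03:44-04:55, 06:36-06:50, 19:37-19:58.
A ∪ B = 03:44-04:55, 06:36-06:50, 07:21-12:56, 17:59-18:13, 19:37-19:58.
That is 5 disjoint pieces.

5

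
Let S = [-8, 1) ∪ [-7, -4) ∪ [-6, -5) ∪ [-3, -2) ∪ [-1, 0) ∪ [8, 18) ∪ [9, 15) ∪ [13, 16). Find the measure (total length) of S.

19

Merged: [-8, 1), [8, 18).
Lengths: 9 + 10 = 19.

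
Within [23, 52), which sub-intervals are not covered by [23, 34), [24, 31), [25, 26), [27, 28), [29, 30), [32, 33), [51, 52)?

[34, 51)

After merging, the occupied span is [23, 34), [51, 52).
Gaps within [23, 52): [34, 51).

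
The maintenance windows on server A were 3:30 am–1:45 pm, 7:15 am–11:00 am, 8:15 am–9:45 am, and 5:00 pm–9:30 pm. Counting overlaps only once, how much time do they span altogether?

14 h 45 min

Merged: 3:30 am–1:45 pm, 5:00 pm–9:30 pm.
Lengths: 10 h 15 min + 4 h 30 min = 14 h 45 min.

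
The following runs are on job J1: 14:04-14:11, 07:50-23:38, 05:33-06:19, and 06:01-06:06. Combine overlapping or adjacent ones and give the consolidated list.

05:33–06:19, 07:50–23:38

Sort by start: 05:33–06:19, 06:01–06:06, 07:50–23:38, 14:04–14:11.
06:01–06:06 overlaps/touches 05:33–06:19 → extend to 05:33–06:19.
07:50–23:38 is disjoint → start new block.
14:04–14:11 overlaps/touches 07:50–23:38 → extend to 07:50–23:38.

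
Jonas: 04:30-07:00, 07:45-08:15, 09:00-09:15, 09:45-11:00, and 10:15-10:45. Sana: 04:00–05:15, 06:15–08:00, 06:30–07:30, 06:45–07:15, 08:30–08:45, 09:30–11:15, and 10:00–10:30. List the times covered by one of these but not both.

A, merged: 04:30–07:00, 07:45–08:15, 09:00–09:15, 09:45–11:00.
B, merged: 04:00–05:15, 06:15–08:00, 08:30–08:45, 09:30–11:15.
Only in the first: 05:15–06:15, 08:00–08:15, 09:00–09:15.
Only in the second: 04:00–04:30, 07:00–07:45, 08:30–08:45, 09:30–09:45, 11:00–11:15.
Together these are the periods covered by exactly one.

04:00–04:30, 05:15–06:15, 07:00–07:45, 08:00–08:15, 08:30–08:45, 09:00–09:15, 09:30–09:45, 11:00–11:15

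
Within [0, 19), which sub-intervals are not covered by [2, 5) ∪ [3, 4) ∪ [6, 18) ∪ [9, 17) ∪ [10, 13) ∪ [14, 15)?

The merged coverage is [2, 5), [6, 18).
Complement within [0, 19): [0, 2), [5, 6), [18, 19).

[0, 2) ∪ [5, 6) ∪ [18, 19)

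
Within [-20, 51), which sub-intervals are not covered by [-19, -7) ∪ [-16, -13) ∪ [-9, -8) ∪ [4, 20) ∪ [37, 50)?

After merging, the occupied span is [-19, -7), [4, 20), [37, 50).
Uncovered inside [-20, 51): [-20, -19), [-7, 4), [20, 37), [50, 51).

[-20, -19) ∪ [-7, 4) ∪ [20, 37) ∪ [50, 51)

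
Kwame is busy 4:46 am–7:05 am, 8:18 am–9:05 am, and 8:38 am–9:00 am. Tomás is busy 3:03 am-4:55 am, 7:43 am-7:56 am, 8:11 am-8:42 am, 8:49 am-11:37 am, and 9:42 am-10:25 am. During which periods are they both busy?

4:46 am–4:55 am, 8:18 am–8:42 am, 8:49 am–9:05 am

First set merges to 4:46 am–7:05 am, 8:18 am–9:05 am.
Second set merges to 3:03 am–4:55 am, 7:43 am–7:56 am, 8:11 am–8:42 am, 8:49 am–11:37 am.
4:46 am–7:05 am overlaps B on 4:46 am–4:55 am.
8:18 am–9:05 am overlaps B on 8:18 am–8:42 am, 8:49 am–9:05 am.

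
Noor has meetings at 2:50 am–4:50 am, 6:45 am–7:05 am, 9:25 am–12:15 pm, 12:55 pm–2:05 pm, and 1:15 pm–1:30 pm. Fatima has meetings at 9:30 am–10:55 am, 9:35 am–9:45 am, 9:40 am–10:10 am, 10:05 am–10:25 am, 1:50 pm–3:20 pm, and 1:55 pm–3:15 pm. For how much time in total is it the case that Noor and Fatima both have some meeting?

First set merges to 2:50 am–4:50 am, 6:45 am–7:05 am, 9:25 am–12:15 pm, 12:55 pm–2:05 pm.
Second set merges to 9:30 am–10:55 am, 1:50 pm–3:20 pm.
A ∩ B = 9:30 am–10:55 am, 1:50 pm–2:05 pm.
Total: 1 h 25 min + 15 min = 1 h 40 min.

1 h 40 min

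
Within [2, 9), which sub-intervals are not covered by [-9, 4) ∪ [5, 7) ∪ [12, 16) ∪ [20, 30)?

[4, 5) ∪ [7, 9)

Covered (merged): [-9, 4), [5, 7), [12, 16), [20, 30).
Complement within [2, 9): [4, 5), [7, 9).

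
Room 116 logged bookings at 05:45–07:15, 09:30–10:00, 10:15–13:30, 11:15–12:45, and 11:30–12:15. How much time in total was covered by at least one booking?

Merged: 05:45–07:15, 09:30–10:00, 10:15–13:30.
Lengths: 1 h 30 min + 30 min + 3 h 15 min = 5 h 15 min.

5 h 15 min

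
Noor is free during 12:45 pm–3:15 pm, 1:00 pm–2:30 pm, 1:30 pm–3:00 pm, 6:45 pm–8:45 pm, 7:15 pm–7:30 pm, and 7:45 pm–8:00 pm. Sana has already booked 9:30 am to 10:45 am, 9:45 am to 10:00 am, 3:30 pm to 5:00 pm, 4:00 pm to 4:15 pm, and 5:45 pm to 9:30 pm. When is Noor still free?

A, merged: 12:45 pm–3:15 pm, 6:45 pm–8:45 pm.
B, merged: 9:30 am–10:45 am, 3:30 pm–5:00 pm, 5:45 pm–9:30 pm.
12:45 pm–3:15 pm is untouched.
6:45 pm–8:45 pm lies entirely inside B → drops out.

12:45 pm–3:15 pm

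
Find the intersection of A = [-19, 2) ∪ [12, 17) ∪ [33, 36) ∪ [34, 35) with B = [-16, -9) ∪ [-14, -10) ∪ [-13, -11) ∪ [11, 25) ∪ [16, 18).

[-16, -9) ∪ [12, 17)

Merge the first list: [-19, 2), [12, 17), [33, 36).
Merge the second list: [-16, -9), [11, 25).
[-19, 2) ∩ B → [-16, -9).
[12, 17) ∩ B → [12, 17).
[33, 36) meets no B interval.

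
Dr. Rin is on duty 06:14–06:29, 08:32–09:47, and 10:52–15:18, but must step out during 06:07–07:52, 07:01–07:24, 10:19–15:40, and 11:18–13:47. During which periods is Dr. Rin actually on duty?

08:32–09:47

Merge the second list: 06:07–07:52, 10:19–15:40.
06:14–06:29 lies entirely inside B → drops out.
08:32–09:47 is untouched.
10:52–15:18 lies entirely inside B → drops out.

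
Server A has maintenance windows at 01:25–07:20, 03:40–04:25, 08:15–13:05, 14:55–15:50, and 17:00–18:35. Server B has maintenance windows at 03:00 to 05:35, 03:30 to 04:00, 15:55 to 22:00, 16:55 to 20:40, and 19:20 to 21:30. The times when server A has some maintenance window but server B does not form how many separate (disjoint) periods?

A, merged: 01:25–07:20, 08:15–13:05, 14:55–15:50, 17:00–18:35.
B, merged: 03:00–05:35, 15:55–22:00.
A \ B = 01:25–03:00, 05:35–07:20, 08:15–13:05, 14:55–15:50.
That is 4 disjoint pieces.

4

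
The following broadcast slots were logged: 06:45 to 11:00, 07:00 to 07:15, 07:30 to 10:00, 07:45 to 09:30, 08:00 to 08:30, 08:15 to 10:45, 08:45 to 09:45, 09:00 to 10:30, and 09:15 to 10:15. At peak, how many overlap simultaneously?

7

At 09:15, 7 of the intervals are simultaneously active.
No point has more.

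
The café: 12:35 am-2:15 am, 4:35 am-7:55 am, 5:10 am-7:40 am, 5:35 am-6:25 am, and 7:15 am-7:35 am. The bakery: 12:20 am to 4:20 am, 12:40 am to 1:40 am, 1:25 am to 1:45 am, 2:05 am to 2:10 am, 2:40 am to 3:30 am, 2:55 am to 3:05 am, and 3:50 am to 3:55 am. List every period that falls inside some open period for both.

Merge the first list: 12:35 am–2:15 am, 4:35 am–7:55 am.
Merge the second list: 12:20 am–4:20 am.
12:35 am–2:15 am meets the second set on 12:35 am–2:15 am.
4:35 am–7:55 am: no overlap with the second set.

12:35 am–2:15 am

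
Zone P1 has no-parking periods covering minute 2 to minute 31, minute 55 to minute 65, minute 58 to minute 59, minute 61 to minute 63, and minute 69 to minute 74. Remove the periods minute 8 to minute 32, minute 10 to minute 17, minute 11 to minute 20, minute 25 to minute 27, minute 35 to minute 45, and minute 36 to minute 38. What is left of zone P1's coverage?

Merge the first list: minute 2 to minute 31, minute 55 to minute 65, minute 69 to minute 74.
Merge the second list: minute 8 to minute 32, minute 35 to minute 45.
minute 2 to minute 31 with B removed leaves minute 2 to minute 8.
minute 55 to minute 65 is untouched.
minute 69 to minute 74 is untouched.

minute 2 to minute 8, minute 55 to minute 65, minute 69 to minute 74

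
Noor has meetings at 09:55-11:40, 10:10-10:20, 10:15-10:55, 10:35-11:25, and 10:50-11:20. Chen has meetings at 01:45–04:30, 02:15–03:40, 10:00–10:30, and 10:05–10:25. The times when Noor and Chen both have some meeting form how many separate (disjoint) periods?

1

First set merges to 09:55-11:40.
Second set merges to 01:45-04:30, 10:00-10:30.
A ∩ B = 10:00-10:30.
That is 1 disjoint piece.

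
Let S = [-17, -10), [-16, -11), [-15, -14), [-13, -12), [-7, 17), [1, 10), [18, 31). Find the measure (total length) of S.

Merged: [-17, -10), [-7, 17), [18, 31).
Lengths: 7 + 24 + 13 = 44.

44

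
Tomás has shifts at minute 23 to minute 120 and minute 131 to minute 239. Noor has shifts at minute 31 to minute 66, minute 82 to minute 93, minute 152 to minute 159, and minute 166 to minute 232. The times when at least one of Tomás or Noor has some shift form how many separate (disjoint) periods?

A ∪ B = minute 23 to minute 120, minute 131 to minute 239.
That is 2 disjoint pieces.

2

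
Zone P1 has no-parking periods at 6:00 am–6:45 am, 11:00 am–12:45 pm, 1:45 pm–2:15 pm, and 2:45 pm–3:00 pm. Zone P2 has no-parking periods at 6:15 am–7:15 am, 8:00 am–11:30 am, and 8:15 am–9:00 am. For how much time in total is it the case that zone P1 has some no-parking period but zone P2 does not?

2 h 15 min

Merge the second list: 6:15 am–7:15 am, 8:00 am–11:30 am.
A \ B = 6:00 am–6:15 am, 11:30 am–12:45 pm, 1:45 pm–2:15 pm, 2:45 pm–3:00 pm.
Total: 15 min + 1 h 15 min + 30 min + 15 min = 2 h 15 min.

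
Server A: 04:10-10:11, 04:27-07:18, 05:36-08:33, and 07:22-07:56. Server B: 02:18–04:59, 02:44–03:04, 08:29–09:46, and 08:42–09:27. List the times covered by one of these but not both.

02:18–04:10, 04:59–08:29, 09:46–10:11

A, merged: 04:10–10:11.
B, merged: 02:18–04:59, 08:29–09:46.
A but not B: 04:59–08:29, 09:46–10:11.
B but not A: 02:18–04:10.
Combining gives A △ B.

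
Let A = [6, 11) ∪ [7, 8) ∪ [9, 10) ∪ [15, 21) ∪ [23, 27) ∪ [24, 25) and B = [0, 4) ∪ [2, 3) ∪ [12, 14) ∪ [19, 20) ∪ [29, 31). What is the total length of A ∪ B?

23

A, merged: [6, 11), [15, 21), [23, 27).
B, merged: [0, 4), [12, 14), [19, 20), [29, 31).
A ∪ B = [0, 4), [6, 11), [12, 14), [15, 21), [23, 27), [29, 31).
Total: 4 + 5 + 2 + 6 + 4 + 2 = 23.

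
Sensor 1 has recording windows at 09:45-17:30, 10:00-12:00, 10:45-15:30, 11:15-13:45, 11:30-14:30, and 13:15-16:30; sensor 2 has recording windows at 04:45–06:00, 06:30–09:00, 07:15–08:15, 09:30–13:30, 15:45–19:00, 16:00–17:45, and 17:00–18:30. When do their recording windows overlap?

Merge the first list: 09:45-17:30.
Merge the second list: 04:45-06:00, 06:30-09:00, 09:30-13:30, 15:45-19:00.
09:45-17:30 meets the second set on 09:45-13:30, 15:45-17:30.

09:45-13:30, 15:45-17:30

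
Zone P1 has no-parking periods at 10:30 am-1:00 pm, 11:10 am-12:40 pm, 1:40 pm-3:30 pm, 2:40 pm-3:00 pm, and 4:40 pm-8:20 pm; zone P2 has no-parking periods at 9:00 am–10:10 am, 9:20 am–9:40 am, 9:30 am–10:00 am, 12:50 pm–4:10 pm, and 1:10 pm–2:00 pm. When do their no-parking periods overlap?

Merge the first list: 10:30 am–1:00 pm, 1:40 pm–3:30 pm, 4:40 pm–8:20 pm.
Merge the second list: 9:00 am–10:10 am, 12:50 pm–4:10 pm.
10:30 am–1:00 pm meets the second set on 12:50 pm–1:00 pm.
1:40 pm–3:30 pm meets the second set on 1:40 pm–3:30 pm.
4:40 pm–8:20 pm: no overlap with the second set.

12:50 pm–1:00 pm, 1:40 pm–3:30 pm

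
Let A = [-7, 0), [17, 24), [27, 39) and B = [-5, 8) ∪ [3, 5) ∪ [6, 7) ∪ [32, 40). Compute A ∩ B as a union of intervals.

Second set merges to [-5, 8), [32, 40).
[-7, 0) meets the second set on [-5, 0).
[17, 24): no overlap with the second set.
[27, 39) meets the second set on [32, 39).

[-5, 0) ∪ [32, 39)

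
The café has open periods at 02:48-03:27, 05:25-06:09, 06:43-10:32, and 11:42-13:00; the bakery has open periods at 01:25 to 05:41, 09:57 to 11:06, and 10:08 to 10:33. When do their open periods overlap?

02:48–03:27, 05:25–05:41, 09:57–10:32

B, merged: 01:25–05:41, 09:57–11:06.
02:48–03:27 meets the second set on 02:48–03:27.
05:25–06:09 meets the second set on 05:25–05:41.
06:43–10:32 meets the second set on 09:57–10:32.
11:42–13:00: no overlap with the second set.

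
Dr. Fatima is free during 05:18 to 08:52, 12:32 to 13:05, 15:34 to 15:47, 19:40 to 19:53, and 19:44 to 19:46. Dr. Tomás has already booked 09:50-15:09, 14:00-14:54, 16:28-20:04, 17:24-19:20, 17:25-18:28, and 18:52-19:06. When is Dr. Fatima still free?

05:18-08:52, 15:34-15:47

A, merged: 05:18-08:52, 12:32-13:05, 15:34-15:47, 19:40-19:53.
B, merged: 09:50-15:09, 16:28-20:04.
05:18-08:52: no B overlap → unchanged.
12:32-13:05: fully covered by B → removed.
15:34-15:47: no B overlap → unchanged.
19:40-19:53: fully covered by B → removed.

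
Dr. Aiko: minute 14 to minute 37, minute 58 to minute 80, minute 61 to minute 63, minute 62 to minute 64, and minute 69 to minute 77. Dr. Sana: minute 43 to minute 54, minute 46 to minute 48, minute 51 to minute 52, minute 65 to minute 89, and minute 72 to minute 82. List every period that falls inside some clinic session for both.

A, merged: minute 14 to minute 37, minute 58 to minute 80.
B, merged: minute 43 to minute 54, minute 65 to minute 89.
minute 14 to minute 37 falls entirely outside B.
minute 58 to minute 80 overlaps B on minute 65 to minute 80.

minute 65 to minute 80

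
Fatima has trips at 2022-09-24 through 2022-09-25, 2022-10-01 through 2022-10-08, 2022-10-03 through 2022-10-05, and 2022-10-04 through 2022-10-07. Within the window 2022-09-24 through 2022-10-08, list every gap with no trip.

2022-09-26 through 2022-09-30

Covered (merged): 2022-09-24 through 2022-09-25, 2022-10-01 through 2022-10-08.
Uncovered inside 2022-09-24 through 2022-10-08: 2022-09-26 through 2022-09-30.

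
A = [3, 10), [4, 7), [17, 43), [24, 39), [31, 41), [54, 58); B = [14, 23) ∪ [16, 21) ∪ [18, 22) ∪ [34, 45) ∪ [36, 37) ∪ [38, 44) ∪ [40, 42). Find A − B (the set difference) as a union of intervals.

[3, 10) ∪ [23, 34) ∪ [54, 58)

First set merges to [3, 10), [17, 43), [54, 58).
Second set merges to [14, 23), [34, 45).
[3, 10) is untouched.
[17, 43) with B removed leaves [23, 34).
[54, 58) is untouched.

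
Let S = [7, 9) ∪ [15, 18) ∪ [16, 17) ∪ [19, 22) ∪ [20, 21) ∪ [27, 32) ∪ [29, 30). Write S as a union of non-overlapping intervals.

[15, 18) is disjoint → start new block.
[16, 17) overlaps/touches [15, 18) → extend to [15, 18).
[19, 22) is disjoint → start new block.
[20, 21) overlaps/touches [19, 22) → extend to [19, 22).
[27, 32) is disjoint → start new block.
[29, 30) overlaps/touches [27, 32) → extend to [27, 32).

[7, 9) ∪ [15, 18) ∪ [19, 22) ∪ [27, 32)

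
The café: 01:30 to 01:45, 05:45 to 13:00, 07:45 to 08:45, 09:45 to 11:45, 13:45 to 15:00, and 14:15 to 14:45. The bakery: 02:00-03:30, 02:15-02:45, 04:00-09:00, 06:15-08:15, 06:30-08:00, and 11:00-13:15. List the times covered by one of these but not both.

Merge the first list: 01:30–01:45, 05:45–13:00, 13:45–15:00.
Merge the second list: 02:00–03:30, 04:00–09:00, 11:00–13:15.
A but not B: 01:30–01:45, 09:00–11:00, 13:45–15:00.
B but not A: 02:00–03:30, 04:00–05:45, 13:00–13:15.
Combining gives A △ B.

01:30–01:45, 02:00–03:30, 04:00–05:45, 09:00–11:00, 13:00–13:15, 13:45–15:00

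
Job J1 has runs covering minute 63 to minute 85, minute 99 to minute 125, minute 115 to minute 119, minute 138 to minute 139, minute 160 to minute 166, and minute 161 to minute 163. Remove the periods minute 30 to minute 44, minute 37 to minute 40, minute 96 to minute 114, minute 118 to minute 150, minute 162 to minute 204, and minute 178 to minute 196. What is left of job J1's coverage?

minute 63 to minute 85, minute 114 to minute 118, minute 160 to minute 162

Merge the first list: minute 63 to minute 85, minute 99 to minute 125, minute 138 to minute 139, minute 160 to minute 166.
Merge the second list: minute 30 to minute 44, minute 96 to minute 114, minute 118 to minute 150, minute 162 to minute 204.
minute 63 to minute 85: no B overlap → unchanged.
minute 99 to minute 125 minus B → minute 114 to minute 118.
minute 138 to minute 139: fully covered by B → removed.
minute 160 to minute 166 minus B → minute 160 to minute 162.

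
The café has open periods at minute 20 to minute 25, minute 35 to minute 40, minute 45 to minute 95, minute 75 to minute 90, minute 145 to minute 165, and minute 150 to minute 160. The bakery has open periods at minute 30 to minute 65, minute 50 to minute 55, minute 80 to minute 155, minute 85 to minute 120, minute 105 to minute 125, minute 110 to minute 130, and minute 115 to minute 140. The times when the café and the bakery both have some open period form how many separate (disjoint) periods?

Merge the first list: minute 20 to minute 25, minute 35 to minute 40, minute 45 to minute 95, minute 145 to minute 165.
Merge the second list: minute 30 to minute 65, minute 80 to minute 155.
A ∩ B = minute 35 to minute 40, minute 45 to minute 65, minute 80 to minute 95, minute 145 to minute 155.
That is 4 disjoint pieces.

4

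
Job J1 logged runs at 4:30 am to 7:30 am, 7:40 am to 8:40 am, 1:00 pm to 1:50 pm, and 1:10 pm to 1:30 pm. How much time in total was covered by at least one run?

Merged: 4:30 am–7:30 am, 7:40 am–8:40 am, 1:00 pm–1:50 pm.
Lengths: 3 h + 1 h + 50 min = 4 h 50 min.

4 h 50 min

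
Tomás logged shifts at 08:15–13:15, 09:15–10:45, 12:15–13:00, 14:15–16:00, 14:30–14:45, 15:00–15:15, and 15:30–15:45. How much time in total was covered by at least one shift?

Merged: 08:15–13:15, 14:15–16:00.
Lengths: 5 h + 1 h 45 min = 6 h 45 min.

6 h 45 min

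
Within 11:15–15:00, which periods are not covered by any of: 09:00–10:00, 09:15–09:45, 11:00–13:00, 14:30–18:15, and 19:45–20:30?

After merging, the occupied span is 09:00–10:00, 11:00–13:00, 14:30–18:15, 19:45–20:30.
Gaps within 11:15–15:00: 13:00–14:30.

13:00–14:30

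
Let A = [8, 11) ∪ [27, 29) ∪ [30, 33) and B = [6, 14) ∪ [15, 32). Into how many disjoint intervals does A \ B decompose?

1

A \ B = [32, 33).
That is 1 disjoint piece.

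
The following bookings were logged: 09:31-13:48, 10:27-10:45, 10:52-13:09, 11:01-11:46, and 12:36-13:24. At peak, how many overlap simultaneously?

3

Sweep endpoints in order; track running count of active intervals.
Peak of 3 reached at 11:01.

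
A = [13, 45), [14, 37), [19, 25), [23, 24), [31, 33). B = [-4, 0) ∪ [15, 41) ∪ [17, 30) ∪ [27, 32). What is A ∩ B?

[15, 41)

A, merged: [13, 45).
B, merged: [-4, 0), [15, 41).
[13, 45) meets the second set on [15, 41).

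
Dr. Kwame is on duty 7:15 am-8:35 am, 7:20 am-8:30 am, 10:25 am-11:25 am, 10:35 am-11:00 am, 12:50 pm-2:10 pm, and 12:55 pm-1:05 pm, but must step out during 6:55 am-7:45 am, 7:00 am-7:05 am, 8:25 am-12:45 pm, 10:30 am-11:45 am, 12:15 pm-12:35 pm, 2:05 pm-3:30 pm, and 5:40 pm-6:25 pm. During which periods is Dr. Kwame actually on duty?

7:45 am–8:25 am, 12:50 pm–2:05 pm

A, merged: 7:15 am–8:35 am, 10:25 am–11:25 am, 12:50 pm–2:10 pm.
B, merged: 6:55 am–7:45 am, 8:25 am–12:45 pm, 2:05 pm–3:30 pm, 5:40 pm–6:25 pm.
7:15 am–8:35 am minus B → 7:45 am–8:25 am.
10:25 am–11:25 am: fully covered by B → removed.
12:50 pm–2:10 pm minus B → 12:50 pm–2:05 pm.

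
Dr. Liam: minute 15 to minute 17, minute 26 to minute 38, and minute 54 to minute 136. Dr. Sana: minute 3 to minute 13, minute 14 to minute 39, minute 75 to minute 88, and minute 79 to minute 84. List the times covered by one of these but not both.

Merge the second list: minute 3 to minute 13, minute 14 to minute 39, minute 75 to minute 88.
A but not B: minute 54 to minute 75, minute 88 to minute 136.
B but not A: minute 3 to minute 13, minute 14 to minute 15, minute 17 to minute 26, minute 38 to minute 39.
Combining gives A △ B.

minute 3 to minute 13, minute 14 to minute 15, minute 17 to minute 26, minute 38 to minute 39, minute 54 to minute 75, minute 88 to minute 136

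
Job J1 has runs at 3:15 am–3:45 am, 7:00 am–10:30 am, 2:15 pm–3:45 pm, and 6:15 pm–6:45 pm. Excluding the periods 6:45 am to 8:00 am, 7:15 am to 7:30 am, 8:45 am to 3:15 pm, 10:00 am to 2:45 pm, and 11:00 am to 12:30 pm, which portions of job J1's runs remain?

B, merged: 6:45 am-8:00 am, 8:45 am-3:15 pm.
3:15 am-3:45 am: nothing removed.
7:00 am-10:30 am \ B = 8:00 am-8:45 am.
2:15 pm-3:45 pm \ B = 3:15 pm-3:45 pm.
6:15 pm-6:45 pm: nothing removed.

3:15 am-3:45 am, 8:00 am-8:45 am, 3:15 pm-3:45 pm, 6:15 pm-6:45 pm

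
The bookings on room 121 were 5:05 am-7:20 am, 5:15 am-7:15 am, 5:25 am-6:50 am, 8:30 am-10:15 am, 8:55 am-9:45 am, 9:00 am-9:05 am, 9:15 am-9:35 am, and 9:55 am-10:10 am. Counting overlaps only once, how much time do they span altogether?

Merged: 5:05 am–7:20 am, 8:30 am–10:15 am.
Lengths: 2 h 15 min + 1 h 45 min = 4 h.

4 h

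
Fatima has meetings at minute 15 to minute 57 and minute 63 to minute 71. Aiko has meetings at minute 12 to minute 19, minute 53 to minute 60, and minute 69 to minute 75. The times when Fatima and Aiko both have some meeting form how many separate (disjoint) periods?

3

A ∩ B = minute 15 to minute 19, minute 53 to minute 57, minute 69 to minute 71.
That is 3 disjoint pieces.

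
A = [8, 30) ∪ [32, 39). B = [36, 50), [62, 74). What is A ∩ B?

[8, 30): no overlap with the second set.
[32, 39) meets the second set on [36, 39).

[36, 39)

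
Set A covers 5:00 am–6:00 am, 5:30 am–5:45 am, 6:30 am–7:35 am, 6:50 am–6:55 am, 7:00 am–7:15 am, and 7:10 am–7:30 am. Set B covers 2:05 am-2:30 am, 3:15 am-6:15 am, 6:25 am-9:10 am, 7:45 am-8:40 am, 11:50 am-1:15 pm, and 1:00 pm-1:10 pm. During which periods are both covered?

5:00 am-6:00 am, 6:30 am-7:35 am

A, merged: 5:00 am-6:00 am, 6:30 am-7:35 am.
B, merged: 2:05 am-2:30 am, 3:15 am-6:15 am, 6:25 am-9:10 am, 11:50 am-1:15 pm.
5:00 am-6:00 am overlaps B on 5:00 am-6:00 am.
6:30 am-7:35 am overlaps B on 6:30 am-7:35 am.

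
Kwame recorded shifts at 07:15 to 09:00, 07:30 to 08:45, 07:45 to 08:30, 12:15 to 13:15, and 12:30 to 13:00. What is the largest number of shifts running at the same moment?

3

At 07:45, 3 of the intervals are simultaneously active.
No point has more.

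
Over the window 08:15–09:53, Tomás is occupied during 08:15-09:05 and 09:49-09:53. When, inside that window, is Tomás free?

The merged coverage is 08:15–09:05, 09:49–09:53.
Complement within 08:15–09:53: 09:05–09:49.

09:05–09:49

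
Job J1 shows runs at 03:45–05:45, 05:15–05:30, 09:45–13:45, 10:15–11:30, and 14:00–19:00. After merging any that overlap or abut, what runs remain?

05:15-05:30 overlaps/touches 03:45-05:45 → extend to 03:45-05:45.
09:45-13:45 is disjoint → start new block.
10:15-11:30 overlaps/touches 09:45-13:45 → extend to 09:45-13:45.
14:00-19:00 is disjoint → start new block.

03:45-05:45, 09:45-13:45, 14:00-19:00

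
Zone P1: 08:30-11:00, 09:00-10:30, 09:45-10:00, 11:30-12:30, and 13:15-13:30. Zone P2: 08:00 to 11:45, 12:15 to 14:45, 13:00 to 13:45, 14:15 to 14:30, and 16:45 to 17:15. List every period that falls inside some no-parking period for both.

A, merged: 08:30–11:00, 11:30–12:30, 13:15–13:30.
B, merged: 08:00–11:45, 12:15–14:45, 16:45–17:15.
08:30–11:00 meets the second set on 08:30–11:00.
11:30–12:30 meets the second set on 11:30–11:45, 12:15–12:30.
13:15–13:30 meets the second set on 13:15–13:30.

08:30–11:00, 11:30–11:45, 12:15–12:30, 13:15–13:30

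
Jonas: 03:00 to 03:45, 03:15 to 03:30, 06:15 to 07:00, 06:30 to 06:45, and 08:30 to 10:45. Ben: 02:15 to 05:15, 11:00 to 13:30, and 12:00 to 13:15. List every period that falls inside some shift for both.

03:00–03:45

A, merged: 03:00–03:45, 06:15–07:00, 08:30–10:45.
B, merged: 02:15–05:15, 11:00–13:30.
03:00–03:45 overlaps B on 03:00–03:45.
06:15–07:00 falls entirely outside B.
08:30–10:45 falls entirely outside B.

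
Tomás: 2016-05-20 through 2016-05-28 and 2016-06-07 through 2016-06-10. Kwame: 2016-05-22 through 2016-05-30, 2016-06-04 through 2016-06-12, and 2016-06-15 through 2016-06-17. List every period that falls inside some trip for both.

2016-05-20 through 2016-05-28 overlaps B on 2016-05-22 through 2016-05-28.
2016-06-07 through 2016-06-10 overlaps B on 2016-06-07 through 2016-06-10.

2016-05-22 through 2016-05-28, 2016-06-07 through 2016-06-10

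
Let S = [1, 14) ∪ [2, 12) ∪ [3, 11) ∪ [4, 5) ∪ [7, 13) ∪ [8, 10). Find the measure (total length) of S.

Merged: [1, 14).
Length: 13.

13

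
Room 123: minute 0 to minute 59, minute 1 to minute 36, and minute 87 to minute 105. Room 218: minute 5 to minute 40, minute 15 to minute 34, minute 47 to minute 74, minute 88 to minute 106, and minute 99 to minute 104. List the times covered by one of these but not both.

A, merged: minute 0 to minute 59, minute 87 to minute 105.
B, merged: minute 5 to minute 40, minute 47 to minute 74, minute 88 to minute 106.
A \ B = minute 0 to minute 5, minute 40 to minute 47, minute 87 to minute 88.
B \ A = minute 59 to minute 74, minute 105 to minute 106.
Union of the two gives the symmetric difference.

minute 0 to minute 5, minute 40 to minute 47, minute 59 to minute 74, minute 87 to minute 88, minute 105 to minute 106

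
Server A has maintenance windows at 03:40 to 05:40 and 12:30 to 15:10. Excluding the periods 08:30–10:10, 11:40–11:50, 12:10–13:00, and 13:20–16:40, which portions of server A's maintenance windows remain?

03:40–05:40: no B overlap → unchanged.
12:30–15:10 minus B → 13:00–13:20.

03:40–05:40, 13:00–13:20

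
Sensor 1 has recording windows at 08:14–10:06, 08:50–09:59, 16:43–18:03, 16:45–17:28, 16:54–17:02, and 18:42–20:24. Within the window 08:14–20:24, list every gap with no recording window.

Covered (merged): 08:14–10:06, 16:43–18:03, 18:42–20:24.
Complement within 08:14–20:24: 10:06–16:43, 18:03–18:42.

10:06–16:43, 18:03–18:42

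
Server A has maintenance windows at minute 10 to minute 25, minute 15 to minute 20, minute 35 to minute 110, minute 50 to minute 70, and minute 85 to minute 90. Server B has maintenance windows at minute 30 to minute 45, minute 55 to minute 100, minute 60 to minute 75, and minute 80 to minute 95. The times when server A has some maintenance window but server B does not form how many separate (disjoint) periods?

3

First set merges to minute 10 to minute 25, minute 35 to minute 110.
Second set merges to minute 30 to minute 45, minute 55 to minute 100.
A \ B = minute 10 to minute 25, minute 45 to minute 55, minute 100 to minute 110.
That is 3 disjoint pieces.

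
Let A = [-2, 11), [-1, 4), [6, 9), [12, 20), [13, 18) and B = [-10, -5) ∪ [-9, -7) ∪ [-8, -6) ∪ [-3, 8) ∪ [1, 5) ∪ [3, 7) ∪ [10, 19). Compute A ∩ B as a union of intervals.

[-2, 8) ∪ [10, 11) ∪ [12, 19)

First set merges to [-2, 11), [12, 20).
Second set merges to [-10, -5), [-3, 8), [10, 19).
[-2, 11) meets the second set on [-2, 8), [10, 11).
[12, 20) meets the second set on [12, 19).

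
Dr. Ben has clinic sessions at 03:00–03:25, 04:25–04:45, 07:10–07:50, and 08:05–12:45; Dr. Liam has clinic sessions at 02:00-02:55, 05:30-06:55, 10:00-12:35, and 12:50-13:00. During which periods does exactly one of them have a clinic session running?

A but not B: 03:00-03:25, 04:25-04:45, 07:10-07:50, 08:05-10:00, 12:35-12:45.
B but not A: 02:00-02:55, 05:30-06:55, 12:50-13:00.
Combining gives A △ B.

02:00-02:55, 03:00-03:25, 04:25-04:45, 05:30-06:55, 07:10-07:50, 08:05-10:00, 12:35-12:45, 12:50-13:00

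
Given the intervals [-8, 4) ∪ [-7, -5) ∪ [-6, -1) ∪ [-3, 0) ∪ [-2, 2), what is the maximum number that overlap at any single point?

Sweep endpoints in order; track running count of active intervals.
Peak of 4 reached at -2.

4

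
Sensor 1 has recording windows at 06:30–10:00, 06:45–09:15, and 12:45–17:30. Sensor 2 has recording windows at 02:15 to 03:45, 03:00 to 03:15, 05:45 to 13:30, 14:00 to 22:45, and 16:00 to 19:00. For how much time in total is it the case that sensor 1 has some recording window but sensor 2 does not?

30 min

A, merged: 06:30-10:00, 12:45-17:30.
B, merged: 02:15-03:45, 05:45-13:30, 14:00-22:45.
A \ B = 13:30-14:00.
Total: 30 min.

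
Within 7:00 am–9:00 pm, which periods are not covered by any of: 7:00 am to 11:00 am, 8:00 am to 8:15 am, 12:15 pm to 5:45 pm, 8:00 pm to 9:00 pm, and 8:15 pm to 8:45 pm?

The merged coverage is 7:00 am–11:00 am, 12:15 pm–5:45 pm, 8:00 pm–9:00 pm.
Gaps within 7:00 am–9:00 pm: 11:00 am–12:15 pm, 5:45 pm–8:00 pm.

11:00 am–12:15 pm, 5:45 pm–8:00 pm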